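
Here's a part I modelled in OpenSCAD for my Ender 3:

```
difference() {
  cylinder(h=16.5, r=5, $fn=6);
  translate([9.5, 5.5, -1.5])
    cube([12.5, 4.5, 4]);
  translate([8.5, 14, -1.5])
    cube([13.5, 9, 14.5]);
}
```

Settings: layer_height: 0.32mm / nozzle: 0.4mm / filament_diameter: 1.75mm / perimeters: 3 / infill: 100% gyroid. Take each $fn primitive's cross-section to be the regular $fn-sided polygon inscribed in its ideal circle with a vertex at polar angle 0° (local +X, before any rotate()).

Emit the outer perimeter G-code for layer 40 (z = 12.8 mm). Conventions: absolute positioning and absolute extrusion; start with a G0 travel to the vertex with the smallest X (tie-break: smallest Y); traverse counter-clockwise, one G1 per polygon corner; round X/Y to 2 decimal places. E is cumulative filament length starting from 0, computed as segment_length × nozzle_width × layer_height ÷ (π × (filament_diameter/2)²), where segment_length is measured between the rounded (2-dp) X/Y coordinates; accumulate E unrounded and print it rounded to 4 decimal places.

G0 X-5.00 Y0.00 Z12.80
G1 X-2.50 Y-4.33 E0.2661
G1 X2.50 Y-4.33 E0.5322
G1 X5.00 Y0.00 E0.7982
G1 X2.50 Y4.33 E1.0643
G1 X-2.50 Y4.33 E1.3304
G1 X-5.00 Y0.00 E1.5965

At z = 12.8 mm: the r=5 cylinder gives a regular 6-gon of circumradius 5 (constant along its height); the cube at (9.5, 5.5) is absent (z outside [-1.5, 2.5]); the cube at (8.5, 14) is present — its section is the full 13.5×9 rectangle; Subtracting the remaining from the first: starting from the r=5 cylinder, the 13.5×9 cube at (8.5, 14) misses the remaining region (no effect) — 1 connected region. The outline is a single polygon with 6 vertices. Extrusion per mm of travel: 0.4 × 0.32 / (π × 0.875²) = 0.053216. Accumulating E over each segment gives final E = 1.5965.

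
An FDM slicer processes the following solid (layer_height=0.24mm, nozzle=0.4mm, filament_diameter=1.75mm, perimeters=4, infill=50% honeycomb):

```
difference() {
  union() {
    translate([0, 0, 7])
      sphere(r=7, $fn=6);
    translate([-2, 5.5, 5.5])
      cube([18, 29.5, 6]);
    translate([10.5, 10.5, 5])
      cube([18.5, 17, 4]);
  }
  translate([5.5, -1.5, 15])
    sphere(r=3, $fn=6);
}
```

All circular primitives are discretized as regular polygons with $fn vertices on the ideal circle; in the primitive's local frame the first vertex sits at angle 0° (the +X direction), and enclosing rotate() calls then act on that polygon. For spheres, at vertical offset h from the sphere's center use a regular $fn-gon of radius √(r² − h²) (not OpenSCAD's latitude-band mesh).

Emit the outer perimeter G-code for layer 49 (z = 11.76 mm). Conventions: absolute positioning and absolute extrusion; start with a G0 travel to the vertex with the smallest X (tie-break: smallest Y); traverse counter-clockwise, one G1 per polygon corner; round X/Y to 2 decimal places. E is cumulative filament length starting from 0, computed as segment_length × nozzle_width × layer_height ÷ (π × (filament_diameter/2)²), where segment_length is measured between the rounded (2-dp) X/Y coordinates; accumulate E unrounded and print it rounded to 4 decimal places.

At z = 11.76 mm: the r=7 sphere contributes a regular 6-gon of circumradius √(7²−4.76²) = 5.132; the cube at (-2, 5.5) is absent (z outside [5.5, 11.5]); the cube at (10.5, 10.5) does not reach this height (z outside [5, 9]); Taking the union: only the r=7 sphere is present, so the union is just that shape — 1 connected region; the sphere at (5.5, -1.5) is absent (|z−center|=3.240 > r=3); After the difference (first − rest): none of the subtracted shapes is present at this height, so the result so far is unchanged — 1 connected region. The outline is a single polygon with 6 vertices. Extrusion per mm of travel: 0.4 × 0.24 / (π × 0.875²) = 0.039912. Accumulating E over each segment gives final E = 1.2285.

G0 X-5.13 Y0.00 Z11.76
G1 X-2.57 Y-4.44 E0.2046
G1 X2.57 Y-4.44 E0.4097
G1 X5.13 Y0.00 E0.6143
G1 X2.57 Y4.44 E0.8188
G1 X-2.57 Y4.44 E1.0240
G1 X-5.13 Y0.00 E1.2285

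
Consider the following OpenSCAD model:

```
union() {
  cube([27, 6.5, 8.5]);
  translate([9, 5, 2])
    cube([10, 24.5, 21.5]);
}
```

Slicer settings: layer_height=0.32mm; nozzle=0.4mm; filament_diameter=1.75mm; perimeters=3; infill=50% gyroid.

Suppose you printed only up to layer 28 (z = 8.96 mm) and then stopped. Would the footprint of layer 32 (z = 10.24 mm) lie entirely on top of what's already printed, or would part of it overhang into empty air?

Compare the two slices. At z = 8.96: the cube does not reach this height (z outside [0, 8.5]); the cube at (9, 5) (footprint 10×24.5) is included at this height (area 245.00 mm²); Merging all regions: only the 10×24.5 cube at (9, 5) is present, so the union is just that shape — area = 245.00 mm². At z = 10.24: the cube does not reach this height (z outside [0, 8.5]); the 10×24.5 cube at (9, 5) contributes its full rectangle (area 245.00 mm²); Taking the union: only the 10×24.5 cube at (9, 5) is present, so the union is just that shape — area = 245.00 mm². Checking containment: the cross-section at z = 10.24 is a subset of the cross-section at z = 8.96.

entirely on top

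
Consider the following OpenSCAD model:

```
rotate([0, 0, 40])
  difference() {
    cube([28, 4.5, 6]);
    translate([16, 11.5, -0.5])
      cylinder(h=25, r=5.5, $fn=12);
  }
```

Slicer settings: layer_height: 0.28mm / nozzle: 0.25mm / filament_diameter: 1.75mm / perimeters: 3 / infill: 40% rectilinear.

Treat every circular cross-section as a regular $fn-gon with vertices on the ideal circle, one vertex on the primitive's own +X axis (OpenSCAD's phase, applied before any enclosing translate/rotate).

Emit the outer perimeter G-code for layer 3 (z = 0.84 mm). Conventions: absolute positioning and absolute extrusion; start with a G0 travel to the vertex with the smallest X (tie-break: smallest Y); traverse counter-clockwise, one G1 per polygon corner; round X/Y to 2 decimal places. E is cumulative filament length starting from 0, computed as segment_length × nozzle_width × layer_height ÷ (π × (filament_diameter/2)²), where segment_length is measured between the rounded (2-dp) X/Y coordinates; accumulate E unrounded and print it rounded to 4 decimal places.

At z = 0.84 mm: the 28×4.5 cube contributes its full rectangle; the r=5.5 cylinder at (16, 11.5) contributes a regular 12-gon of circumradius 5.5; Subtracting the remaining from the first: starting from the 28×4.5 cube, the r=5.5 cylinder at (16, 11.5) misses the remaining region (no effect) — 1 connected region; (rotated 40° about Z; rotation is an isometry so areas/perimeters/island counts are preserved). The outline is a single polygon with 4 vertices. Extrusion per mm of travel: 0.25 × 0.28 / (π × 0.875²) = 0.029103. Accumulating E over each segment gives final E = 1.8918.

G0 X-2.89 Y3.45 Z0.84
G1 X0.00 Y0.00 E0.1310
G1 X21.45 Y18.00 E0.9459
G1 X18.56 Y21.45 E1.0769
G1 X-2.89 Y3.45 E1.8918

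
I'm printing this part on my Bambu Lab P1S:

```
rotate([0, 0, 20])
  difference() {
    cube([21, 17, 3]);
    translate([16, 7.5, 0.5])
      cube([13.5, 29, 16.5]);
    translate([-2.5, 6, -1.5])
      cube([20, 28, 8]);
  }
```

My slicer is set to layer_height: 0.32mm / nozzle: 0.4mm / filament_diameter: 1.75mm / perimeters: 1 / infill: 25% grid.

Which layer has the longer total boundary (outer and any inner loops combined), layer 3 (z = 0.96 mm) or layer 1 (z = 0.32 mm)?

Layer 3 (z = 0.96): the cube (footprint 21×17) is included at this height (perimeter 76.00 mm); the 13.5×29 cube at (16, 7.5) contributes its full rectangle (perimeter 85.00 mm); the cube at (-2.5, 6) (footprint 20×28) is included at this height (perimeter 96.00 mm); After the difference (first − rest): starting from the 21×17 cube, the 13.5×29 cube at (16, 7.5) partially overlaps it — only the 47.50 mm² overlap (of its 391.50 mm²) is removed, clipping the outline; the 20×28 cube at (-2.5, 6) partially overlaps it — only the 178.25 mm² overlap (of its 560.00 mm²) is removed, clipping the outline — boundary = 57.00 mm; (whole slice rotated 20° about Z — lengths, areas and connectivity unchanged). So its perimeter = 57.00 mm. Layer 1 (z = 0.32): the cube (footprint 21×17) is included at this height (perimeter 76.00 mm); the cube at (16, 7.5) is absent (z outside [0.5, 17]); the cube at (-2.5, 6) is present — its section is the full 20×28 rectangle (perimeter 96.00 mm); Subtracting the remaining from the first: starting from the 21×17 cube, the 20×28 cube at (-2.5, 6) partially overlaps it — only the 192.50 mm² overlap (of its 560.00 mm²) is removed, clipping the outline — boundary = 76.00 mm; (rotated 20° about Z; rotation is an isometry so areas/perimeters/island counts are preserved). So its perimeter = 76.00 mm. Layer 1 is larger (76.00 vs 57.00 mm).

layer 1 (z = 0.32 mm)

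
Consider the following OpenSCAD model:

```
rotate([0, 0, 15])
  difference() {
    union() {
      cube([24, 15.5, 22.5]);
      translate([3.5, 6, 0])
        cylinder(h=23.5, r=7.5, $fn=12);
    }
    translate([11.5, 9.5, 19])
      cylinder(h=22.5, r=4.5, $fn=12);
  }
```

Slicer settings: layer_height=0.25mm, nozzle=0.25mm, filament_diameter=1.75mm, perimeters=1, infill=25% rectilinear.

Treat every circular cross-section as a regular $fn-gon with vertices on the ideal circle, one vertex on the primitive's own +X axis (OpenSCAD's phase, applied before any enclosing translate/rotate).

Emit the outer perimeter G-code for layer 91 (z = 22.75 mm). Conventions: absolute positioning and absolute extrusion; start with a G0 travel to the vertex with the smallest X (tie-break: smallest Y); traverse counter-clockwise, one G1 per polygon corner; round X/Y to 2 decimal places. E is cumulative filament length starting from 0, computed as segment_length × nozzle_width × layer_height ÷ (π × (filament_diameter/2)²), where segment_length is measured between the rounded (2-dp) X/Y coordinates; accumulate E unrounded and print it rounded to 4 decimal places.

At z = 22.75 mm: the cube is absent (z outside [0, 22.5]); the cylinder at (3.5, 6): section is a regular 12-gon, circumradius r=7.5; Combining (union): only the r=7.5 cylinder at (3.5, 6) is present, so the union is just that shape — 1 connected region; the r=4.5 cylinder at (11.5, 9.5) contributes a regular 12-gon of circumradius 4.5; Subtracting the remaining from the first: starting from that combined region, the r=4.5 cylinder at (11.5, 9.5) partially overlaps it — only the 15.34 mm² overlap (of its 60.75 mm²) is removed, clipping the outline — 1 connected region; (whole slice rotated 15° about Z — lengths, areas and connectivity unchanged). The outline is a single polygon with 16 vertices. Extrusion per mm of travel: 0.25 × 0.25 / (π × 0.875²) = 0.025984. Accumulating E over each segment gives final E = 1.2374.

G0 X-5.42 Y4.76 Z22.75
G1 X-3.48 Y1.40 E0.1008
G1 X-0.11 Y-0.54 E0.2019
G1 X3.77 Y-0.54 E0.3027
G1 X7.13 Y1.40 E0.4035
G1 X9.07 Y4.76 E0.5043
G1 X9.07 Y7.81 E0.5836
G1 X7.48 Y7.81 E0.6249
G1 X5.47 Y8.97 E0.6852
G1 X4.30 Y10.99 E0.7458
G1 X4.30 Y13.32 E0.8064
G1 X4.44 Y13.56 E0.8136
G1 X3.77 Y13.95 E0.8337
G1 X-0.11 Y13.95 E0.9346
G1 X-3.48 Y12.00 E1.0357
G1 X-5.42 Y8.64 E1.1366
G1 X-5.42 Y4.76 E1.2374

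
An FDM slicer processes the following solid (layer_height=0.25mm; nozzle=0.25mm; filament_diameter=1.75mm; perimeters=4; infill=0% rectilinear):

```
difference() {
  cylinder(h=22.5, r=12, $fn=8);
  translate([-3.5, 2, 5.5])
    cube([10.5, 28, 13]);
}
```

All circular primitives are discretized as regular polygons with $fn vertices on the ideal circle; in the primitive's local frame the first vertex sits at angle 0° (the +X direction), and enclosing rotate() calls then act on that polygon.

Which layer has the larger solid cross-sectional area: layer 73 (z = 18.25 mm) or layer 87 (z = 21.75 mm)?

layer 87 (z = 21.75 mm)

Layer 73 (z = 18.25): the r=12 cylinder gives a regular 8-gon of circumradius 12 (constant along its height) (area = (8/2)·12.000²·sin(360°/8) = 407.29 mm²); the cube at (-3.5, 2) (footprint 10.5×28) is included at this height (area 294.00 mm²); Taking the first minus the rest: starting from the r=12 cylinder (407.29 mm²), the 10.5×28 cube at (-3.5, 2) partially overlaps it — only the 92.31 mm² overlap (of its 294.00 mm²) is removed, clipping the outline — area = 314.98 mm². So its area = 314.98 mm². Layer 87 (z = 21.75): the r=12 cylinder gives a regular 8-gon of circumradius 12 (constant along its height) (area = (8/2)·12.000²·sin(360°/8) = 407.29 mm²); the cube at (-3.5, 2) is absent (z outside [5.5, 18.5]); Taking the first minus the rest: none of the subtracted shapes is present at this height, so the r=12 cylinder is unchanged — area = 407.29 mm². So its area = 407.29 mm². Layer 87 is larger (407.29 vs 314.98 mm²).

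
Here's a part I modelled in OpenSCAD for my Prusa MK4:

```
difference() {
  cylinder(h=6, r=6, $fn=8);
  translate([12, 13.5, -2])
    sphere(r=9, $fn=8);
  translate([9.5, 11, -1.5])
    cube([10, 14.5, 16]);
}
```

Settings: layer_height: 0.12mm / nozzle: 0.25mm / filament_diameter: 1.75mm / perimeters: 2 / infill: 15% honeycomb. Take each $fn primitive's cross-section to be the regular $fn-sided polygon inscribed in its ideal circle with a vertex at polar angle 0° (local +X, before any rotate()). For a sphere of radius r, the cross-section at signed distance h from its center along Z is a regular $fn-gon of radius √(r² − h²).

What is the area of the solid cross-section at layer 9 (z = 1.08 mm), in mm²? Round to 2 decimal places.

At z = 1.08 mm: the r=6 cylinder gives a regular 8-gon of circumradius 6 (constant along its height) (area = (8/2)·6.000²·sin(360°/8) = 101.82 mm²); the r=9 sphere at (12, 13.5) contributes a regular 8-gon of circumradius √(9²−3.08²) = 8.457 (area = (8/2)·8.457²·sin(360°/8) = 202.27 mm²); the cube at (9.5, 11) is present — its section is the full 10×14.5 rectangle (area 145.00 mm²); Taking the first minus the rest: starting from the r=6 cylinder (101.82 mm²), the r=9 sphere at (12, 13.5) misses the remaining region (no effect); the 10×14.5 cube at (9.5, 11) misses the remaining region (no effect) — area = 101.82 mm². Overall, the cross-section is a single solid region. Net area = 101.82 mm².

101.82 mm²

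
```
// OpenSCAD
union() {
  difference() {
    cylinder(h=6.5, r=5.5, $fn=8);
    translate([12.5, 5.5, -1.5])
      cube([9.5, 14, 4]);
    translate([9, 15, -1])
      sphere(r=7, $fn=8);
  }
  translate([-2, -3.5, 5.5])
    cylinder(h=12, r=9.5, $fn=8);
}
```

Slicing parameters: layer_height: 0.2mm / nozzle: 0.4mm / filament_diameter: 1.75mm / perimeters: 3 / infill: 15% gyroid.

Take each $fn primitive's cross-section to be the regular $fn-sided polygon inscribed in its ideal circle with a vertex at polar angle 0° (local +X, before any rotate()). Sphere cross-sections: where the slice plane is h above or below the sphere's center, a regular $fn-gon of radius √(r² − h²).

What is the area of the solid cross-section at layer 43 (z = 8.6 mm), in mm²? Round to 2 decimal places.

255.27 mm²

At z = 8.6 mm: the cylinder is not intersected at this z (z outside [0, 6.5]); the cube at (12.5, 5.5) is not intersected at this z (z outside [-1.5, 2.5]); the sphere at (9, 15) is absent (|z−center|=9.600 > r=7); Taking the first minus the rest: the first operand is absent here, so nothing remains; the r=9.5 cylinder at (-2, -3.5) gives a regular 8-gon of circumradius 9.5 (constant along its height) (area = (8/2)·9.500²·sin(360°/8) = 255.27 mm²); Combining (union): only the r=9.5 cylinder at (-2, -3.5) is present, so the union is just that shape — area = 255.27 mm². Overall, the cross-section is a single solid region. Net area = 255.27 mm².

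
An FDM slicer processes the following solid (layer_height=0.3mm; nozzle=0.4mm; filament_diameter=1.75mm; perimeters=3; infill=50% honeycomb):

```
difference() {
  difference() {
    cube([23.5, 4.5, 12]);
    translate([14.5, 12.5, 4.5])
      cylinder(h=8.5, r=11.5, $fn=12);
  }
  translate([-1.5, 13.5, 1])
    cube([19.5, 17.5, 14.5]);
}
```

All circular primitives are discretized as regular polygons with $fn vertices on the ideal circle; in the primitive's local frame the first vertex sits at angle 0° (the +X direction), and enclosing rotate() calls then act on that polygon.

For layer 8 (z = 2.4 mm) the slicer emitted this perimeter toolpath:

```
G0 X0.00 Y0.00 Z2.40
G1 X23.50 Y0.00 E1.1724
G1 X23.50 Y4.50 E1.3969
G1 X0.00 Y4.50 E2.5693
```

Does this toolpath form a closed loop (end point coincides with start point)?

Start point (G0): (0.00, 0.00). End point (last G1): the path does not return to the start — open.

no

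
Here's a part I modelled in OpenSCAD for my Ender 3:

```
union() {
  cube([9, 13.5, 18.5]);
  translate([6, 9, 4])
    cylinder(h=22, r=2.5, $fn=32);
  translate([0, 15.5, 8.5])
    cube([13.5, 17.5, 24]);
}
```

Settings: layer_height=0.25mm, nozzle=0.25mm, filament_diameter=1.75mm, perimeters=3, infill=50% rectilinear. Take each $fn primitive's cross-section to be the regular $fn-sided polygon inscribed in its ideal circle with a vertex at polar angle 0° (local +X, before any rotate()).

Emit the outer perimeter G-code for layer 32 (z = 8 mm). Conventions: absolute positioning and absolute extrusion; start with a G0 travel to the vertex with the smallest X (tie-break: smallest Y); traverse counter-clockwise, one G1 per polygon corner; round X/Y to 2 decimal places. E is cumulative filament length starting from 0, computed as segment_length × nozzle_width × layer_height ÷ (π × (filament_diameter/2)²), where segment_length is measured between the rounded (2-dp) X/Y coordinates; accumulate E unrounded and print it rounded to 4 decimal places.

G0 X0.00 Y0.00 Z8.00
G1 X9.00 Y0.00 E0.2339
G1 X9.00 Y13.50 E0.5847
G1 X0.00 Y13.50 E0.8185
G1 X0.00 Y0.00 E1.1693

At z = 8 mm: the cube is present — its section is the full 9×13.5 rectangle; the r=2.5 cylinder at (6, 9) gives a regular 32-gon of circumradius 2.5 (constant along its height); the cube at (0, 15.5) does not reach this height (z outside [8.5, 32.5]); Merging all regions: the r=2.5 cylinder at (6, 9) lies entirely inside the 9×13.5 cube, so the union is just the 9×13.5 cube — 1 connected region. The outline is a single polygon with 4 vertices. Extrusion per mm of travel: 0.25 × 0.25 / (π × 0.875²) = 0.025984. Accumulating E over each segment gives final E = 1.1693.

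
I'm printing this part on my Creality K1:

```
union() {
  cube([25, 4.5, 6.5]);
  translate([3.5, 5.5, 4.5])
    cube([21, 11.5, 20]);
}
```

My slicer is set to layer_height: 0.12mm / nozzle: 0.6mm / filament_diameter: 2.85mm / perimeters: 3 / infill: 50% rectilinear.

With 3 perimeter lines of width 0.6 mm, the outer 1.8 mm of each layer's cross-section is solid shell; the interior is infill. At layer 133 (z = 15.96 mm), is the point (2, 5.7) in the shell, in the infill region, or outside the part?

At z = 15.96 mm: the cube does not reach this height (z outside [0, 6.5]); the cube at (3.5, 5.5) is present — its section is the full 21×11.5 rectangle; Taking the union: only the 21×11.5 cube at (3.5, 5.5) is present, so the union is just that shape — 1 connected region. Overall, the cross-section is a single solid region. The nearest boundary edge runs (3.50, 17.00)→(3.50, 5.50); distance from the point to it = 1.50 mm. The point is not inside any of the regions above, so it lies outside the cross-section (1.50 mm from the nearest boundary).

outside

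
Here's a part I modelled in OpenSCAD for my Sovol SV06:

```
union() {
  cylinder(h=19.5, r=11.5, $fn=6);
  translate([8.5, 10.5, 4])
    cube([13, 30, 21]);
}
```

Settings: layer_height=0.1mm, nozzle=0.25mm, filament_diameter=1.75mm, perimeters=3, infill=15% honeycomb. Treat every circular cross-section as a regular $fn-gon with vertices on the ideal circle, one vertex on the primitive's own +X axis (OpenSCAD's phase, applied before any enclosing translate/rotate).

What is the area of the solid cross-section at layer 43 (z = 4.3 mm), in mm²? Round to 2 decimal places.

At z = 4.3 mm: the r=11.5 cylinder contributes a regular 6-gon of circumradius 11.5 (area = (6/2)·11.500²·sin(360°/6) = 343.60 mm²); the 13×30 cube at (8.5, 10.5) contributes its full rectangle (area 390.00 mm²); Taking the union: the 2 present regions are separate (no shared area or edge), so areas and boundary lengths simply add and each stays a separate island — area = 733.60 mm². Overall, the cross-section has 2 separate islands. Net area = 733.60 mm².

733.60 mm²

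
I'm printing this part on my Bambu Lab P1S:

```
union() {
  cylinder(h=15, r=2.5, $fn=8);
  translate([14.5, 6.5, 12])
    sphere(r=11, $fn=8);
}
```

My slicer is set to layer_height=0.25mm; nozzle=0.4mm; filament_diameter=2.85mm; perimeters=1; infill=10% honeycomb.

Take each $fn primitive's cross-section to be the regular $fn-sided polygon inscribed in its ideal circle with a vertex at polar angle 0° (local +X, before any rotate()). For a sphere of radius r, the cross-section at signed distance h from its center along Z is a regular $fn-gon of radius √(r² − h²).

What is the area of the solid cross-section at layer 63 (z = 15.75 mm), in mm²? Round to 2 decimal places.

302.46 mm²

At z = 15.75 mm: the cylinder is absent (z outside [0, 15]); the r=11 sphere at (14.5, 6.5) contributes a regular 8-gon of circumradius √(11²−3.75²) = 10.341 (area = (8/2)·10.341²·sin(360°/8) = 302.46 mm²); Taking the union: only the r=11 sphere at (14.5, 6.5) is present, so the union is just that shape — area = 302.46 mm². Overall, the cross-section is a single solid region. Net area = 302.46 mm².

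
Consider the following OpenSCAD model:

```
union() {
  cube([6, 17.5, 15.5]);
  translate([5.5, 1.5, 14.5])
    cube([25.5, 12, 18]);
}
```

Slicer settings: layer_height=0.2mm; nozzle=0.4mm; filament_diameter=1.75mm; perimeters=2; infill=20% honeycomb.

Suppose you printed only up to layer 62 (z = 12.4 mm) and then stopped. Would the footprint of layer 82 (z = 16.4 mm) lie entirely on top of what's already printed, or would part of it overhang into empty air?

part overhangs

Compare the two slices. At z = 12.4: the 6×17.5 cube contributes its full rectangle (area 105.00 mm²); the cube at (5.5, 1.5) is not intersected at this z (z outside [14.5, 32.5]); Taking the union: only the 6×17.5 cube is present, so the union is just that shape — area = 105.00 mm². At z = 16.4: the cube is absent (z outside [0, 15.5]); the cube at (5.5, 1.5) is present — its section is the full 25.5×12 rectangle (area 306.00 mm²); Taking the union: only the 25.5×12 cube at (5.5, 1.5) is present, so the union is just that shape — area = 306.00 mm². Checking containment: at z = 16.4 the cross-section extends beyond the z = 12.4 cross-section by about 300.00 mm².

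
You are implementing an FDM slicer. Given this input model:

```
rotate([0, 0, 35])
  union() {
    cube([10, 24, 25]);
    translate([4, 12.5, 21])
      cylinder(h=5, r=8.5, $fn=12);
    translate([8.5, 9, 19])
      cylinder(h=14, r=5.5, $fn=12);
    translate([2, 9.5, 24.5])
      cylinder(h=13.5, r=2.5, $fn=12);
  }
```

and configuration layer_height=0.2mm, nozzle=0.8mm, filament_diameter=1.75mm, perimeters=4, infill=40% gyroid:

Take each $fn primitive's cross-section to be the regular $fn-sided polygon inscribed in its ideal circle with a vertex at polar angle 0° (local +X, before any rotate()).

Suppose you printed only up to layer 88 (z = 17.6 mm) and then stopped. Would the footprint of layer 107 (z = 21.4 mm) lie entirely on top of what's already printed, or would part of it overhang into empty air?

part overhangs

Compare the two slices. At z = 17.6: the 10×24 cube contributes its full rectangle (area 240.00 mm²); the cylinder at (4, 12.5) is absent (z outside [21, 26]); the cylinder at (8.5, 9) is not intersected at this z (z outside [19, 33]); the cylinder at (2, 9.5) is absent (z outside [24.5, 38]); Combining (union): only the 10×24 cube is present, so the union is just that shape — area = 240.00 mm²; (rotated 35° about Z; rotation is an isometry so areas/perimeters/island counts are preserved). At z = 21.4: the cube (footprint 10×24) is included at this height (area 240.00 mm²); the r=8.5 cylinder at (4, 12.5) gives a regular 12-gon of circumradius 8.5 (constant along its height) (area = (12/2)·8.500²·sin(360°/12) = 216.75 mm²); the cylinder at (8.5, 9): section is a regular 12-gon, circumradius r=5.5 (area = (12/2)·5.500²·sin(360°/12) = 90.75 mm²); the cylinder at (2, 9.5) is absent (z outside [24.5, 38]); Merging all regions: the regions partially overlap — summed areas 547.50 mm² minus the doubly-counted overlap 226.81 mm² gives 320.69 mm² — area = 320.69 mm²; (rotated 35° about Z; rotation is an isometry so areas/perimeters/island counts are preserved). Checking containment: at z = 21.4 the cross-section extends beyond the z = 17.6 cross-section by about 80.69 mm².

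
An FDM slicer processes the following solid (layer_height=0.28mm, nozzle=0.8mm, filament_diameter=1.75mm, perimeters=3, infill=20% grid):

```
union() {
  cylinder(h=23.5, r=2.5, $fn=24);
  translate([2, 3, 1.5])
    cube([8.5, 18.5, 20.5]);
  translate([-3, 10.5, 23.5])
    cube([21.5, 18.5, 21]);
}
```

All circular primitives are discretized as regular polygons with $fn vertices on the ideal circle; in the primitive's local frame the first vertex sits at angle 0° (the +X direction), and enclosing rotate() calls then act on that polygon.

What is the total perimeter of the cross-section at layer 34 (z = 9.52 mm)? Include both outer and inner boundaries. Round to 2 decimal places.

At z = 9.52 mm: the r=2.5 cylinder gives a regular 24-gon of circumradius 2.5 (constant along its height) (perimeter = 2·24·2.500·sin(180°/24) = 15.66 mm); the cube at (2, 3) (footprint 8.5×18.5) is included at this height (perimeter 54.00 mm); the cube at (-3, 10.5) does not reach this height (z outside [23.5, 44.5]); Merging all regions: the 2 present regions are separate (no shared area or edge), so areas and boundary lengths simply add and each stays a separate island — boundary = 69.66 mm. Overall, the cross-section has 2 separate islands. Total boundary length (outer) = 69.66 mm.

69.66 mm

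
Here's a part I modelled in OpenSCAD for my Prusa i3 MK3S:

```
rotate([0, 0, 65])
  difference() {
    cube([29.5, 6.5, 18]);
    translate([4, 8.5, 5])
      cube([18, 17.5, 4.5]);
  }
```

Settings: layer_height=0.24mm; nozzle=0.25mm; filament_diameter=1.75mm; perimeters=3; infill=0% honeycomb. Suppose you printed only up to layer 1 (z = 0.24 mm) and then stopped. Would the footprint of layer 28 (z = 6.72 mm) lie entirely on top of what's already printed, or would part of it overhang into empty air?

entirely on top

Compare the two slices. At z = 0.24: the cube (footprint 29.5×6.5) is included at this height (area 191.75 mm²); the cube at (4, 8.5) does not reach this height (z outside [5, 9.5]); Subtracting the remaining from the first: none of the subtracted shapes is present at this height, so the 29.5×6.5 cube is unchanged — area = 191.75 mm²; (whole slice rotated 65° about Z — lengths, areas and connectivity unchanged). At z = 6.72: the cube (footprint 29.5×6.5) is included at this height (area 191.75 mm²); the cube at (4, 8.5) is present — its section is the full 18×17.5 rectangle (area 315.00 mm²); Subtracting the remaining from the first: starting from the 29.5×6.5 cube (191.75 mm²), the 18×17.5 cube at (4, 8.5) misses the remaining region (no effect) — area = 191.75 mm²; (rotated 65° about Z; rotation is an isometry so areas/perimeters/island counts are preserved). Checking containment: the cross-section at z = 6.72 is a subset of the cross-section at z = 0.24.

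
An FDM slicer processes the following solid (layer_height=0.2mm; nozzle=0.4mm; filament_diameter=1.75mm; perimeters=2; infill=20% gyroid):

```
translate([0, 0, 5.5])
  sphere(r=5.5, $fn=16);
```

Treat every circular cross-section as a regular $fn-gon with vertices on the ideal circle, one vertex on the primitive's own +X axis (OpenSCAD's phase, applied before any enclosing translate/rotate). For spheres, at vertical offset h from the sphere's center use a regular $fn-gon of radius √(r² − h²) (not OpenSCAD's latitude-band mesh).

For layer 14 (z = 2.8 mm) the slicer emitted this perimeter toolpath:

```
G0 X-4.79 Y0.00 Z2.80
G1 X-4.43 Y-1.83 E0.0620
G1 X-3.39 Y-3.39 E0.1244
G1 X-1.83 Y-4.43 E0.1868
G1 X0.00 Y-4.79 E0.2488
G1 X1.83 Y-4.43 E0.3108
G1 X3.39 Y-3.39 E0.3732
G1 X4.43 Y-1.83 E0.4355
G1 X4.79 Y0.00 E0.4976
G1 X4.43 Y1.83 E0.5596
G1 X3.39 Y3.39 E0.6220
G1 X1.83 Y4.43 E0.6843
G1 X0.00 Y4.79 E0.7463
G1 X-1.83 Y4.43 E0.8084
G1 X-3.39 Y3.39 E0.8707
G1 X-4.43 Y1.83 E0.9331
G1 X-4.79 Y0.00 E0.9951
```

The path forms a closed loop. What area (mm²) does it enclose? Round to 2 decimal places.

Apply the shoelace formula to the sequence of (X, Y) vertices; enclosed area = 70.32 mm².

70.32 mm²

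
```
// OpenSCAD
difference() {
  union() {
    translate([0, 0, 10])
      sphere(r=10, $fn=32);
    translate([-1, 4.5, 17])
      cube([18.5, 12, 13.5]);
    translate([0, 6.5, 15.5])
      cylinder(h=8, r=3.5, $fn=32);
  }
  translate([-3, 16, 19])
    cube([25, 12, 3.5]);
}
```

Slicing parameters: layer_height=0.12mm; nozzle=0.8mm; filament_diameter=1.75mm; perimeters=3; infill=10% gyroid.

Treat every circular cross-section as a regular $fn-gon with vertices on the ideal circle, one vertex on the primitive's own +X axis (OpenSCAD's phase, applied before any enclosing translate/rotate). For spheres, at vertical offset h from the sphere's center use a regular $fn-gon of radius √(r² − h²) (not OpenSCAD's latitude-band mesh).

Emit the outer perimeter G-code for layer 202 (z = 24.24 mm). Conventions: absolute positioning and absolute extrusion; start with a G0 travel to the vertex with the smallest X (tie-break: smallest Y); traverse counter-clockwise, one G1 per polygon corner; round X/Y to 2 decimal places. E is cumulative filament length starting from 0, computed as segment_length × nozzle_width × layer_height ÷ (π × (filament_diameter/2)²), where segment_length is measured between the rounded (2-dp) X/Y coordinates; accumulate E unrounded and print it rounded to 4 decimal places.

At z = 24.24 mm: the sphere is absent (|z−center|=14.240 > r=10); the 18.5×12 cube at (-1, 4.5) contributes its full rectangle; the cylinder at (0, 6.5) is absent (z outside [15.5, 23.5]); Taking the union: only the 18.5×12 cube at (-1, 4.5) is present, so the union is just that shape — 1 connected region; the cube at (-3, 16) is not intersected at this z (z outside [19, 22.5]); After the difference (first − rest): none of the subtracted shapes is present at this height, so the result so far is unchanged — 1 connected region. The outline is a single polygon with 4 vertices. Extrusion per mm of travel: 0.8 × 0.12 / (π × 0.875²) = 0.039912. Accumulating E over each segment gives final E = 2.4346.

G0 X-1.00 Y4.50 Z24.24
G1 X17.50 Y4.50 E0.7384
G1 X17.50 Y16.50 E1.2173
G1 X-1.00 Y16.50 E1.9557
G1 X-1.00 Y4.50 E2.4346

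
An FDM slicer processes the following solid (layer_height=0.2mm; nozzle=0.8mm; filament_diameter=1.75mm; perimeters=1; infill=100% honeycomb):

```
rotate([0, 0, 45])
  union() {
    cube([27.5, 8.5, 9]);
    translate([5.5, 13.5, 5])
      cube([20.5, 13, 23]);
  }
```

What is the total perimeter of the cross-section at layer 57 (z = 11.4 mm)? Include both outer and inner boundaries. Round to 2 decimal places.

At z = 11.4 mm: the cube is not intersected at this z (z outside [0, 9]); the cube at (5.5, 13.5) is present — its section is the full 20.5×13 rectangle (perimeter 67.00 mm); Combining (union): only the 20.5×13 cube at (5.5, 13.5) is present, so the union is just that shape — boundary = 67.00 mm; (whole slice rotated 45° about Z — lengths, areas and connectivity unchanged). Overall, the cross-section is a single solid region. Total boundary length (outer) = 67.00 mm.

67.00 mm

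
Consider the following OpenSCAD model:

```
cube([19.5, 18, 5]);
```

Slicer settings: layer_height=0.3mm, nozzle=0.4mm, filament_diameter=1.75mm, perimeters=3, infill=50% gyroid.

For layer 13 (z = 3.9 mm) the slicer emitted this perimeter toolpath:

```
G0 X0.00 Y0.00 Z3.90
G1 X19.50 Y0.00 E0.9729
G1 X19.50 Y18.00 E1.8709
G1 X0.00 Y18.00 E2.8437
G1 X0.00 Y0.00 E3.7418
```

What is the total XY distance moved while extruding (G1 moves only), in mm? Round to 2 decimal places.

Sum the Euclidean lengths of each G1 segment: total = 75.00 mm.

75.00 mm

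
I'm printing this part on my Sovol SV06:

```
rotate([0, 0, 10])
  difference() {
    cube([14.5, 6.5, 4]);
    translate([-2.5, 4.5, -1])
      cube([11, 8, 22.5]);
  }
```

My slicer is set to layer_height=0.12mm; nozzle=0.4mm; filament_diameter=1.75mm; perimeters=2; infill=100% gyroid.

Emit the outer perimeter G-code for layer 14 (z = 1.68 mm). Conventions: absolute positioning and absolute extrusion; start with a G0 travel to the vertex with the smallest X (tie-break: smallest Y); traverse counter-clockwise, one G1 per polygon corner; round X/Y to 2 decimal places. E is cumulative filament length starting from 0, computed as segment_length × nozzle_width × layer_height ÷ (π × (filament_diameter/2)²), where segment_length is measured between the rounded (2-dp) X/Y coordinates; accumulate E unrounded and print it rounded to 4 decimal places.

At z = 1.68 mm: the 14.5×6.5 cube contributes its full rectangle; the cube at (-2.5, 4.5) is present — its section is the full 11×8 rectangle; After the difference (first − rest): starting from the 14.5×6.5 cube, the 11×8 cube at (-2.5, 4.5) partially overlaps it — only the 17.00 mm² overlap (of its 88.00 mm²) is removed, clipping the outline — 1 connected region; (rotated 10° about Z; rotation is an isometry so areas/perimeters/island counts are preserved). The outline is a single polygon with 6 vertices. Extrusion per mm of travel: 0.4 × 0.12 / (π × 0.875²) = 0.019956. Accumulating E over each segment gives final E = 0.8381.

G0 X-0.78 Y4.43 Z1.68
G1 X0.00 Y0.00 E0.0898
G1 X14.28 Y2.52 E0.3791
G1 X13.15 Y8.92 E0.5088
G1 X7.24 Y7.88 E0.6286
G1 X7.59 Y5.91 E0.6685
G1 X-0.78 Y4.43 E0.8381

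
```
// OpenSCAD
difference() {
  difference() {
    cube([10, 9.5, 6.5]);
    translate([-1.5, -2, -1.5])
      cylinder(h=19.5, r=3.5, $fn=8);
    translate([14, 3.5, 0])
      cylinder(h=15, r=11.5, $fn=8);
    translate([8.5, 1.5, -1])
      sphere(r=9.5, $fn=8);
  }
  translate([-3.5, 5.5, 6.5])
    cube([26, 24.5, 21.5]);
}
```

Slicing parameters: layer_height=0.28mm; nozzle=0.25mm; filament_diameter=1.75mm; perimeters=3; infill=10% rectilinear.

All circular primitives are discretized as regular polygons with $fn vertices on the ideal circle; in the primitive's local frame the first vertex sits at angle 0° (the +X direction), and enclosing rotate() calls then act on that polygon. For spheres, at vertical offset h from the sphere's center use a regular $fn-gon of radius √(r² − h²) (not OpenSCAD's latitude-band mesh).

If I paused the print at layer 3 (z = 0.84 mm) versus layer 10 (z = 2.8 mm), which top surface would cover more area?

layer 10 (z = 2.8 mm)

Layer 3 (z = 0.84): the 10×9.5 cube contributes its full rectangle (area 95.00 mm²); the r=3.5 cylinder at (-1.5, -2) contributes a regular 8-gon of circumradius 3.5 (area = (8/2)·3.500²·sin(360°/8) = 34.65 mm²); the r=11.5 cylinder at (14, 3.5) gives a regular 8-gon of circumradius 11.5 (constant along its height) (area = (8/2)·11.500²·sin(360°/8) = 374.06 mm²); the r=9.5 sphere at (8.5, 1.5) contributes a regular 8-gon of circumradius √(9.5²−1.84²) = 9.320 (area = (8/2)·9.320²·sin(360°/8) = 245.69 mm²); Taking the first minus the rest: starting from the 10×9.5 cube (95.00 mm²), the r=3.5 cylinder at (-1.5, -2) partially overlaps it — only the 0.71 mm² overlap (of its 34.65 mm²) is removed, clipping the outline; the r=11.5 cylinder at (14, 3.5) partially overlaps it — only the 61.26 mm² overlap (of its 374.06 mm²) is removed, clipping the outline; the r=9.5 sphere at (8.5, 1.5) partially overlaps it — only the 23.57 mm² overlap (of its 245.69 mm²) is removed, clipping the outline — area = 9.47 mm²; the cube at (-3.5, 5.5) does not reach this height (z outside [6.5, 28]); Taking the first minus the rest: none of the subtracted shapes is present at this height, so the result so far is unchanged — area = 9.47 mm². So its area = 9.47 mm². Layer 10 (z = 2.8): the 10×9.5 cube contributes its full rectangle (area 95.00 mm²); the cylinder at (-1.5, -2): section is a regular 8-gon, circumradius r=3.5 (area = (8/2)·3.500²·sin(360°/8) = 34.65 mm²); the cylinder at (14, 3.5): section is a regular 8-gon, circumradius r=11.5 (area = (8/2)·11.500²·sin(360°/8) = 374.06 mm²); the r=9.5 sphere at (8.5, 1.5) slices to a regular 8-gon of circumradius 8.707 (√(r²−h²) with h=3.8 from center) (area = (8/2)·8.707²·sin(360°/8) = 214.42 mm²); Subtracting the remaining from the first: starting from the 10×9.5 cube (95.00 mm²), the r=3.5 cylinder at (-1.5, -2) partially overlaps it — only the 0.71 mm² overlap (of its 34.65 mm²) is removed, clipping the outline; the r=11.5 cylinder at (14, 3.5) partially overlaps it — only the 61.26 mm² overlap (of its 374.06 mm²) is removed, clipping the outline; the r=9.5 sphere at (8.5, 1.5) partially overlaps it — only the 18.80 mm² overlap (of its 214.42 mm²) is removed, clipping the outline — area = 14.24 mm²; the cube at (-3.5, 5.5) does not reach this height (z outside [6.5, 28]); Taking the first minus the rest: none of the subtracted shapes is present at this height, so the result so far is unchanged — area = 14.24 mm². So its area = 14.24 mm². Layer 10 is larger (14.24 vs 9.47 mm²).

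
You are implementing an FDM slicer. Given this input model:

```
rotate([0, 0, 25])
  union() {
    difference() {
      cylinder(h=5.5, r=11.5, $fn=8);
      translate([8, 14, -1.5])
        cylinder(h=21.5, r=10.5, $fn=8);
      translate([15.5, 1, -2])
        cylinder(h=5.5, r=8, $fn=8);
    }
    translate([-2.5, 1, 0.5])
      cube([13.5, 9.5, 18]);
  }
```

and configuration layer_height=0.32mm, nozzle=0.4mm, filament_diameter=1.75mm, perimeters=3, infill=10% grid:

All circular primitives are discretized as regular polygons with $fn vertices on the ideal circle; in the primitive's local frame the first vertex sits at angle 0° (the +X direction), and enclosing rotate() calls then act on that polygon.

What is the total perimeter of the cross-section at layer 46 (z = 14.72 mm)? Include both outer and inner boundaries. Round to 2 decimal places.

At z = 14.72 mm: the cylinder does not reach this height (z outside [0, 5.5]); the cylinder at (8, 14): section is a regular 8-gon, circumradius r=10.5 (perimeter = 2·8·10.500·sin(180°/8) = 64.29 mm); the cylinder at (15.5, 1) does not reach this height (z outside [-2, 3.5]); Subtracting the remaining from the first: the first operand is absent here, so nothing remains; the cube at (-2.5, 1) is present — its section is the full 13.5×9.5 rectangle (perimeter 46.00 mm); Merging all regions: only the 13.5×9.5 cube at (-2.5, 1) is present, so the union is just that shape — boundary = 46.00 mm; (rotated 25° about Z; rotation is an isometry so areas/perimeters/island counts are preserved). Overall, the cross-section is a single solid region. Total boundary length (outer) = 46.00 mm.

46.00 mm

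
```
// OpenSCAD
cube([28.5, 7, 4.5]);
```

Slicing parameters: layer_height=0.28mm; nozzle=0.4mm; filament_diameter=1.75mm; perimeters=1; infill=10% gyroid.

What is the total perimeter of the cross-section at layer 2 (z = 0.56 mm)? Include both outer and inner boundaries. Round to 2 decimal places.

71.00 mm

At z = 0.56 mm: the cube is present — its section is the full 28.5×7 rectangle (perimeter 71.00 mm). Overall, the cross-section is a single solid region. Total boundary length (outer) = 71.00 mm.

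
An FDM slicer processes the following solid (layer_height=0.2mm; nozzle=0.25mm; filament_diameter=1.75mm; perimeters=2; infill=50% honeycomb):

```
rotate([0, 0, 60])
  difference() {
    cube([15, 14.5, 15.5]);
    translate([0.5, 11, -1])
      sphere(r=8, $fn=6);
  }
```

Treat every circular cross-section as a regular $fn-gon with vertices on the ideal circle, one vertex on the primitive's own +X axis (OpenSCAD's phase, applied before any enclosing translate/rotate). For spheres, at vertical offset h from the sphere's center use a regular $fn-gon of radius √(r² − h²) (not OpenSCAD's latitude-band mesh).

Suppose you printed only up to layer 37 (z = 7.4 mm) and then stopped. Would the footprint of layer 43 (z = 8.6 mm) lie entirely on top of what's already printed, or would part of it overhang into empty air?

entirely on top

Compare the two slices. At z = 7.4: the 15×14.5 cube contributes its full rectangle (area 217.50 mm²); the sphere at (0.5, 11) is not intersected at this z (|z−center|=8.400 > r=8); Taking the first minus the rest: none of the subtracted shapes is present at this height, so the 15×14.5 cube is unchanged — area = 217.50 mm²; (whole slice rotated 60° about Z — lengths, areas and connectivity unchanged). At z = 8.6: the cube (footprint 15×14.5) is included at this height (area 217.50 mm²); the sphere at (0.5, 11) does not reach this height (|z−center|=9.600 > r=8); Subtracting the remaining from the first: none of the subtracted shapes is present at this height, so the 15×14.5 cube is unchanged — area = 217.50 mm²; (rotated 60° about Z; rotation is an isometry so areas/perimeters/island counts are preserved). Checking containment: the cross-section at z = 8.6 is a subset of the cross-section at z = 7.4.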